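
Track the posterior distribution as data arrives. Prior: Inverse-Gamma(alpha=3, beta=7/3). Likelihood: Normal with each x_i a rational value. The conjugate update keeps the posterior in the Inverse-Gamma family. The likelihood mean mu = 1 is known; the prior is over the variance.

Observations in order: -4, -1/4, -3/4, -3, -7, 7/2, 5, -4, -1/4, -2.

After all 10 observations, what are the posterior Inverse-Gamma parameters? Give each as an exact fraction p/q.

alpha=8, beta=8261/96

obs 1: x=-4 → posterior Inverse-Gamma(7/2, 89/6)
obs 2: x=-1/4 → posterior Inverse-Gamma(4, 1499/96)
obs 3: x=-3/4 → posterior Inverse-Gamma(9/2, 823/48)
obs 4: x=-3 → posterior Inverse-Gamma(5, 1207/48)
obs 5: x=-7 → posterior Inverse-Gamma(11/2, 2743/48)
obs 6: x=7/2 → posterior Inverse-Gamma(6, 2893/48)
obs 7: x=5 → posterior Inverse-Gamma(13/2, 3277/48)
obs 8: x=-4 → posterior Inverse-Gamma(7, 3877/48)
obs 9: x=-1/4 → posterior Inverse-Gamma(15/2, 7829/96)
obs 10: x=-2 → posterior Inverse-Gamma(8, 8261/96)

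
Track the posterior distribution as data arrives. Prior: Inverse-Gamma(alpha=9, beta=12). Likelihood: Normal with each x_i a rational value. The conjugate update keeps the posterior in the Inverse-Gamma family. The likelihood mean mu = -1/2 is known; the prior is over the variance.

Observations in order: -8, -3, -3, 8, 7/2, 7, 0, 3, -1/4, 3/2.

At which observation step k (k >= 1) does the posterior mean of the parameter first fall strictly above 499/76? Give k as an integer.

obs 1: x=-8 → posterior Inverse-Gamma(19/2, 321/8)
obs 2: x=-3 → posterior Inverse-Gamma(10, 173/4)
obs 3: x=-3 → posterior Inverse-Gamma(21/2, 371/8)
obs 4: x=8 → posterior Inverse-Gamma(11, 165/2)
obs 5: x=7/2 → posterior Inverse-Gamma(23/2, 181/2)
obs 6: x=7 → posterior Inverse-Gamma(12, 949/8)
obs 7: x=0 → posterior Inverse-Gamma(25/2, 475/4)
obs 8: x=3 → posterior Inverse-Gamma(13, 999/8)
obs 9: x=-1/4 → posterior Inverse-Gamma(27/2, 3997/32)
obs 10: x=3/2 → posterior Inverse-Gamma(14, 4061/32)

k = 4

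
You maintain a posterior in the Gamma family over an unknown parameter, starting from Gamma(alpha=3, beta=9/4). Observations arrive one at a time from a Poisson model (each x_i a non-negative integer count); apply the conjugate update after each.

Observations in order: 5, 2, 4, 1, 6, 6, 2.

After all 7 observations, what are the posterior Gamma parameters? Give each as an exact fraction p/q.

obs 1: x=5 → posterior Gamma(8, 13/4)
obs 2: x=2 → posterior Gamma(10, 17/4)
obs 3: x=4 → posterior Gamma(14, 21/4)
obs 4: x=1 → posterior Gamma(15, 25/4)
obs 5: x=6 → posterior Gamma(21, 29/4)
obs 6: x=6 → posterior Gamma(27, 33/4)
obs 7: x=2 → posterior Gamma(29, 37/4)

alpha=29, beta=37/4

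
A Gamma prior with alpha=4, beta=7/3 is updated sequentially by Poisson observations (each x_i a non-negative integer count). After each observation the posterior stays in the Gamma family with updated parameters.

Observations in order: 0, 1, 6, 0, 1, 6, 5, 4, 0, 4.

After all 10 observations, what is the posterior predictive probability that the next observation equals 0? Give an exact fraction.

4113897303606771042156868599311296618503721408813/46116860184273879040000000000000000000000000000000

obs 1: x=0 → posterior Gamma(4, 10/3)
obs 2: x=1 → posterior Gamma(5, 13/3)
obs 3: x=6 → posterior Gamma(11, 16/3)
obs 4: x=0 → posterior Gamma(11, 19/3)
obs 5: x=1 → posterior Gamma(12, 22/3)
obs 6: x=6 → posterior Gamma(18, 25/3)
obs 7: x=5 → posterior Gamma(23, 28/3)
obs 8: x=4 → posterior Gamma(27, 31/3)
obs 9: x=0 → posterior Gamma(27, 34/3)
obs 10: x=4 → posterior Gamma(31, 37/3)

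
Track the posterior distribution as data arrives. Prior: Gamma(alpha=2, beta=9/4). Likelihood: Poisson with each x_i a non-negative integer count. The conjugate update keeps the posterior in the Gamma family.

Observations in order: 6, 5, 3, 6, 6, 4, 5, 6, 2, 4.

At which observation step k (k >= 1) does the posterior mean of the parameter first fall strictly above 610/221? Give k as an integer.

k = 2

obs 1: x=6 → posterior Gamma(8, 13/4)
obs 2: x=5 → posterior Gamma(13, 17/4)
obs 3: x=3 → posterior Gamma(16, 21/4)
obs 4: x=6 → posterior Gamma(22, 25/4)
obs 5: x=6 → posterior Gamma(28, 29/4)
obs 6: x=4 → posterior Gamma(32, 33/4)
obs 7: x=5 → posterior Gamma(37, 37/4)
obs 8: x=6 → posterior Gamma(43, 41/4)
obs 9: x=2 → posterior Gamma(45, 45/4)
obs 10: x=4 → posterior Gamma(49, 49/4)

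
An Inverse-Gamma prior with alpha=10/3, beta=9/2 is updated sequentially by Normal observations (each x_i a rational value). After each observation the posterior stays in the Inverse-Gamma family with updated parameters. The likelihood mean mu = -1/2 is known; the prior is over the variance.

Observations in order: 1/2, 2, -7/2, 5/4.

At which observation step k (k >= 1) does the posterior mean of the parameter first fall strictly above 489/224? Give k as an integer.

k = 2

obs 1: x=1/2 → posterior Inverse-Gamma(23/6, 5)
obs 2: x=2 → posterior Inverse-Gamma(13/3, 65/8)
obs 3: x=-7/2 → posterior Inverse-Gamma(29/6, 101/8)
obs 4: x=5/4 → posterior Inverse-Gamma(16/3, 453/32)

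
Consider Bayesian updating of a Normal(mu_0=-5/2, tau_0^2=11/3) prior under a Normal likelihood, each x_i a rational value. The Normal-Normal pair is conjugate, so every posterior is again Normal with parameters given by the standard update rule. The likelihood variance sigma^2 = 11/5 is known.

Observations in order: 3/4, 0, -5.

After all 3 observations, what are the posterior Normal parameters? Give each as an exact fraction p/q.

obs 1: x=3/4 → posterior Normal(-15/32, 11/8)
obs 2: x=0 → posterior Normal(-15/52, 11/13)
obs 3: x=-5 → posterior Normal(-115/72, 11/18)

mu_0=-115/72, tau_0^2=11/18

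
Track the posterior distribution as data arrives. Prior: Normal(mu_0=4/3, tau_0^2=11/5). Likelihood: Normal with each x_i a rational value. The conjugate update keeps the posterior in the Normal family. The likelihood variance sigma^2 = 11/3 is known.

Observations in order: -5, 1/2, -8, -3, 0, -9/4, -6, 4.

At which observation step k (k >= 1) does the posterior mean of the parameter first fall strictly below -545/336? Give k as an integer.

obs 1: x=-5 → posterior Normal(-25/24, 11/8)
obs 2: x=1/2 → posterior Normal(-41/66, 1)
obs 3: x=-8 → posterior Normal(-185/84, 11/14)
obs 4: x=-3 → posterior Normal(-239/102, 11/17)
obs 5: x=0 → posterior Normal(-239/120, 11/20)
obs 6: x=-9/4 → posterior Normal(-559/276, 11/23)
obs 7: x=-6 → posterior Normal(-775/312, 11/26)
obs 8: x=4 → posterior Normal(-631/348, 11/29)

k = 3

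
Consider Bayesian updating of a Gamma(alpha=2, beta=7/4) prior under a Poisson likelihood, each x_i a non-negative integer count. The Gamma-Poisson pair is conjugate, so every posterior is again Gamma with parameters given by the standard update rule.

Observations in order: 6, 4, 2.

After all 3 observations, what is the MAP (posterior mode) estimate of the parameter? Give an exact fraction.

52/19

obs 1: x=6 → posterior Gamma(8, 11/4)
obs 2: x=4 → posterior Gamma(12, 15/4)
obs 3: x=2 → posterior Gamma(14, 19/4)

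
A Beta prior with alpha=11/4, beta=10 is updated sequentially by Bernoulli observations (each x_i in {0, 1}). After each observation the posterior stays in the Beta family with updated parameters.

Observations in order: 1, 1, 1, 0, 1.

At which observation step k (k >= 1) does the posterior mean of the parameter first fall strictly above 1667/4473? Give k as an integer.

k = 5

obs 1: x=1 → posterior Beta(15/4, 10)
obs 2: x=1 → posterior Beta(19/4, 10)
obs 3: x=1 → posterior Beta(23/4, 10)
obs 4: x=0 → posterior Beta(23/4, 11)
obs 5: x=1 → posterior Beta(27/4, 11)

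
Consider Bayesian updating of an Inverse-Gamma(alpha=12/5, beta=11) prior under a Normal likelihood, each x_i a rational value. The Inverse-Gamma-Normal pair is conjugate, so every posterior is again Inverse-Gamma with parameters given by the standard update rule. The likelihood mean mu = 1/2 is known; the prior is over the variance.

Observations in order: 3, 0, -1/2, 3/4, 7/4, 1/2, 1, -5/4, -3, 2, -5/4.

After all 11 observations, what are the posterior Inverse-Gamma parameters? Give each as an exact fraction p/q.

obs 1: x=3 → posterior Inverse-Gamma(29/10, 113/8)
obs 2: x=0 → posterior Inverse-Gamma(17/5, 57/4)
obs 3: x=-1/2 → posterior Inverse-Gamma(39/10, 59/4)
obs 4: x=3/4 → posterior Inverse-Gamma(22/5, 473/32)
obs 5: x=7/4 → posterior Inverse-Gamma(49/10, 249/16)
obs 6: x=1/2 → posterior Inverse-Gamma(27/5, 249/16)
obs 7: x=1 → posterior Inverse-Gamma(59/10, 251/16)
obs 8: x=-5/4 → posterior Inverse-Gamma(32/5, 551/32)
obs 9: x=-3 → posterior Inverse-Gamma(69/10, 747/32)
obs 10: x=2 → posterior Inverse-Gamma(37/5, 783/32)
obs 11: x=-5/4 → posterior Inverse-Gamma(79/10, 26)

alpha=79/10, beta=26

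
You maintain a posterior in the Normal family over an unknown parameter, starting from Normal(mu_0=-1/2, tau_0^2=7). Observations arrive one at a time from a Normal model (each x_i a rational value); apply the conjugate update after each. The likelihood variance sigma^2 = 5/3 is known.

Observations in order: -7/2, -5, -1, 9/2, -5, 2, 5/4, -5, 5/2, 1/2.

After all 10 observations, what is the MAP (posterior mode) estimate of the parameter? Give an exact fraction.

obs 1: x=-7/2 → posterior Normal(-38/13, 35/26)
obs 2: x=-5 → posterior Normal(-181/47, 35/47)
obs 3: x=-1 → posterior Normal(-101/34, 35/68)
obs 4: x=9/2 → posterior Normal(-215/178, 35/89)
obs 5: x=-5 → posterior Normal(-85/44, 7/22)
obs 6: x=2 → posterior Normal(-341/262, 35/131)
obs 7: x=5/4 → posterior Normal(-577/608, 35/152)
obs 8: x=-5 → posterior Normal(-997/692, 35/173)
obs 9: x=5/2 → posterior Normal(-787/776, 35/194)
obs 10: x=1/2 → posterior Normal(-149/172, 7/43)

-149/172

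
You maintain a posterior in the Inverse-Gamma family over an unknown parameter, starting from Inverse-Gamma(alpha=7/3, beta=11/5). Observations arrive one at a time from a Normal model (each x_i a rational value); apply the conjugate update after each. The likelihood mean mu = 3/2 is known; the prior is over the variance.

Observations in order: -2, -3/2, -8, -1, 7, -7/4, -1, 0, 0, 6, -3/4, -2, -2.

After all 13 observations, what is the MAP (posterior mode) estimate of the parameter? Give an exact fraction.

obs 1: x=-2 → posterior Inverse-Gamma(17/6, 333/40)
obs 2: x=-3/2 → posterior Inverse-Gamma(10/3, 513/40)
obs 3: x=-8 → posterior Inverse-Gamma(23/6, 1159/20)
obs 4: x=-1 → posterior Inverse-Gamma(13/3, 2443/40)
obs 5: x=7 → posterior Inverse-Gamma(29/6, 381/5)
obs 6: x=-7/4 → posterior Inverse-Gamma(16/3, 13037/160)
obs 7: x=-1 → posterior Inverse-Gamma(35/6, 13537/160)
obs 8: x=0 → posterior Inverse-Gamma(19/3, 13717/160)
obs 9: x=0 → posterior Inverse-Gamma(41/6, 13897/160)
obs 10: x=6 → posterior Inverse-Gamma(22/3, 15517/160)
obs 11: x=-3/4 → posterior Inverse-Gamma(47/6, 7961/80)
obs 12: x=-2 → posterior Inverse-Gamma(25/3, 8451/80)
obs 13: x=-2 → posterior Inverse-Gamma(53/6, 8941/80)

26823/2360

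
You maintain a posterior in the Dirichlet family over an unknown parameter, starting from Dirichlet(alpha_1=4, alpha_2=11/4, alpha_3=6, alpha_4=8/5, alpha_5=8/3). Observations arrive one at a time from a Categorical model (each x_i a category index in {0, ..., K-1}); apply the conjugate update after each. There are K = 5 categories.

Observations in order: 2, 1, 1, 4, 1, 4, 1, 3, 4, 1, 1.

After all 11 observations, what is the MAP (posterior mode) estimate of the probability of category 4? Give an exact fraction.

280/1381

obs 1: x=2 → posterior Dirichlet(4, 11/4, 7, 8/5, 8/3)
obs 2: x=1 → posterior Dirichlet(4, 15/4, 7, 8/5, 8/3)
obs 3: x=1 → posterior Dirichlet(4, 19/4, 7, 8/5, 8/3)
obs 4: x=4 → posterior Dirichlet(4, 19/4, 7, 8/5, 11/3)
obs 5: x=1 → posterior Dirichlet(4, 23/4, 7, 8/5, 11/3)
obs 6: x=4 → posterior Dirichlet(4, 23/4, 7, 8/5, 14/3)
obs 7: x=1 → posterior Dirichlet(4, 27/4, 7, 8/5, 14/3)
obs 8: x=3 → posterior Dirichlet(4, 27/4, 7, 13/5, 14/3)
obs 9: x=4 → posterior Dirichlet(4, 27/4, 7, 13/5, 17/3)
obs 10: x=1 → posterior Dirichlet(4, 31/4, 7, 13/5, 17/3)
obs 11: x=1 → posterior Dirichlet(4, 35/4, 7, 13/5, 17/3)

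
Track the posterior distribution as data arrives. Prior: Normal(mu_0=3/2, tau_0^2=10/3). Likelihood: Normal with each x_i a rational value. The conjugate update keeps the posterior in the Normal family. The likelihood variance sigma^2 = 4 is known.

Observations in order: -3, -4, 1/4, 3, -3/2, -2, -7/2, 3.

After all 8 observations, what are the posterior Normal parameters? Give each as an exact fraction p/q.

mu_0=-119/184, tau_0^2=10/23

obs 1: x=-3 → posterior Normal(-6/11, 20/11)
obs 2: x=-4 → posterior Normal(-13/8, 5/4)
obs 3: x=1/4 → posterior Normal(-33/28, 20/21)
obs 4: x=3 → posterior Normal(-3/8, 10/13)
obs 5: x=-3/2 → posterior Normal(-69/124, 20/31)
obs 6: x=-2 → posterior Normal(-109/144, 5/9)
obs 7: x=-7/2 → posterior Normal(-179/164, 20/41)
obs 8: x=3 → posterior Normal(-119/184, 10/23)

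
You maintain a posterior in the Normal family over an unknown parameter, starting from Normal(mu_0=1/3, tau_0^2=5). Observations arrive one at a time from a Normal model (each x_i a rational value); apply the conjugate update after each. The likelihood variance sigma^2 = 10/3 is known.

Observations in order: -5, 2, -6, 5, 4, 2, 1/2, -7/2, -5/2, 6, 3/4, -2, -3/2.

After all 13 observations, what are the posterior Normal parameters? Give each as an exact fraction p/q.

mu_0=-1/492, tau_0^2=10/41

obs 1: x=-5 → posterior Normal(-43/15, 2)
obs 2: x=2 → posterior Normal(-25/24, 5/4)
obs 3: x=-6 → posterior Normal(-79/33, 10/11)
obs 4: x=5 → posterior Normal(-17/21, 5/7)
obs 5: x=4 → posterior Normal(2/51, 10/17)
obs 6: x=2 → posterior Normal(1/3, 1/2)
obs 7: x=1/2 → posterior Normal(49/138, 10/23)
obs 8: x=-7/2 → posterior Normal(-7/78, 5/13)
obs 9: x=-5/2 → posterior Normal(-59/174, 10/29)
obs 10: x=6 → posterior Normal(49/192, 5/16)
obs 11: x=3/4 → posterior Normal(25/84, 2/7)
obs 12: x=-2 → posterior Normal(53/456, 5/19)
obs 13: x=-3/2 → posterior Normal(-1/492, 10/41)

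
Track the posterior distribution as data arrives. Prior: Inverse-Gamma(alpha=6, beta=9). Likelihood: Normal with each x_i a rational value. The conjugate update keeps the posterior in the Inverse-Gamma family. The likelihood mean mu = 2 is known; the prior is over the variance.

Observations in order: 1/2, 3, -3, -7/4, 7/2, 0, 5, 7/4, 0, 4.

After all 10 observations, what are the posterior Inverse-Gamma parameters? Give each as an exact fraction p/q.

alpha=11, beta=669/16

obs 1: x=1/2 → posterior Inverse-Gamma(13/2, 81/8)
obs 2: x=3 → posterior Inverse-Gamma(7, 85/8)
obs 3: x=-3 → posterior Inverse-Gamma(15/2, 185/8)
obs 4: x=-7/4 → posterior Inverse-Gamma(8, 965/32)
obs 5: x=7/2 → posterior Inverse-Gamma(17/2, 1001/32)
obs 6: x=0 → posterior Inverse-Gamma(9, 1065/32)
obs 7: x=5 → posterior Inverse-Gamma(19/2, 1209/32)
obs 8: x=7/4 → posterior Inverse-Gamma(10, 605/16)
obs 9: x=0 → posterior Inverse-Gamma(21/2, 637/16)
obs 10: x=4 → posterior Inverse-Gamma(11, 669/16)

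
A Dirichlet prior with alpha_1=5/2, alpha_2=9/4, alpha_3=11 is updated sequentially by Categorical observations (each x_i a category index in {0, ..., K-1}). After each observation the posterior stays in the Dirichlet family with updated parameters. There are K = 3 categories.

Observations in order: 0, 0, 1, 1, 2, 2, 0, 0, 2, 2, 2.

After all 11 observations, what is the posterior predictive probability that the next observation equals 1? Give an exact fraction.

obs 1: x=0 → posterior Dirichlet(7/2, 9/4, 11)
obs 2: x=0 → posterior Dirichlet(9/2, 9/4, 11)
obs 3: x=1 → posterior Dirichlet(9/2, 13/4, 11)
obs 4: x=1 → posterior Dirichlet(9/2, 17/4, 11)
obs 5: x=2 → posterior Dirichlet(9/2, 17/4, 12)
obs 6: x=2 → posterior Dirichlet(9/2, 17/4, 13)
obs 7: x=0 → posterior Dirichlet(11/2, 17/4, 13)
obs 8: x=0 → posterior Dirichlet(13/2, 17/4, 13)
obs 9: x=2 → posterior Dirichlet(13/2, 17/4, 14)
obs 10: x=2 → posterior Dirichlet(13/2, 17/4, 15)
obs 11: x=2 → posterior Dirichlet(13/2, 17/4, 16)

17/107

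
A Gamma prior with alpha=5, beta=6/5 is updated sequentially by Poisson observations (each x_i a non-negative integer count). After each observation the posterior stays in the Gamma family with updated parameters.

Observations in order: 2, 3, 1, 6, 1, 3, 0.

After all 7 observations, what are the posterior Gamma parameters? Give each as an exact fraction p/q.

alpha=21, beta=41/5

obs 1: x=2 → posterior Gamma(7, 11/5)
obs 2: x=3 → posterior Gamma(10, 16/5)
obs 3: x=1 → posterior Gamma(11, 21/5)
obs 4: x=6 → posterior Gamma(17, 26/5)
obs 5: x=1 → posterior Gamma(18, 31/5)
obs 6: x=3 → posterior Gamma(21, 36/5)
obs 7: x=0 → posterior Gamma(21, 41/5)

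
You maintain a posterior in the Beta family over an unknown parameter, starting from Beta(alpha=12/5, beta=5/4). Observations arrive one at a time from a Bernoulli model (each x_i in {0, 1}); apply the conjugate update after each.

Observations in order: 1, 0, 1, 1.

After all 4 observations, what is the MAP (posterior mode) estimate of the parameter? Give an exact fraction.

obs 1: x=1 → posterior Beta(17/5, 5/4)
obs 2: x=0 → posterior Beta(17/5, 9/4)
obs 3: x=1 → posterior Beta(22/5, 9/4)
obs 4: x=1 → posterior Beta(27/5, 9/4)

88/113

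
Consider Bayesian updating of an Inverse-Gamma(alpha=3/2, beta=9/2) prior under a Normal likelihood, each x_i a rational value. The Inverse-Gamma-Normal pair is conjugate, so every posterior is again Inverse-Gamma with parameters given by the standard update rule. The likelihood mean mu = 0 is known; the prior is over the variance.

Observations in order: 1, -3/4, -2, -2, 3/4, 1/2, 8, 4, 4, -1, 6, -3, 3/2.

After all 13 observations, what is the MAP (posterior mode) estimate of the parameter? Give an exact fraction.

obs 1: x=1 → posterior Inverse-Gamma(2, 5)
obs 2: x=-3/4 → posterior Inverse-Gamma(5/2, 169/32)
obs 3: x=-2 → posterior Inverse-Gamma(3, 233/32)
obs 4: x=-2 → posterior Inverse-Gamma(7/2, 297/32)
obs 5: x=3/4 → posterior Inverse-Gamma(4, 153/16)
obs 6: x=1/2 → posterior Inverse-Gamma(9/2, 155/16)
obs 7: x=8 → posterior Inverse-Gamma(5, 667/16)
obs 8: x=4 → posterior Inverse-Gamma(11/2, 795/16)
obs 9: x=4 → posterior Inverse-Gamma(6, 923/16)
obs 10: x=-1 → posterior Inverse-Gamma(13/2, 931/16)
obs 11: x=6 → posterior Inverse-Gamma(7, 1219/16)
obs 12: x=-3 → posterior Inverse-Gamma(15/2, 1291/16)
obs 13: x=3/2 → posterior Inverse-Gamma(8, 1309/16)

1309/144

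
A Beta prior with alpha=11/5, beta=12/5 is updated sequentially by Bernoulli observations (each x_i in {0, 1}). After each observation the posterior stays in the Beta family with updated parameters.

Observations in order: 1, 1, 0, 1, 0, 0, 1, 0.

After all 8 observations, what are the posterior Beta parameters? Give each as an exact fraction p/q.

obs 1: x=1 → posterior Beta(16/5, 12/5)
obs 2: x=1 → posterior Beta(21/5, 12/5)
obs 3: x=0 → posterior Beta(21/5, 17/5)
obs 4: x=1 → posterior Beta(26/5, 17/5)
obs 5: x=0 → posterior Beta(26/5, 22/5)
obs 6: x=0 → posterior Beta(26/5, 27/5)
obs 7: x=1 → posterior Beta(31/5, 27/5)
obs 8: x=0 → posterior Beta(31/5, 32/5)

alpha=31/5, beta=32/5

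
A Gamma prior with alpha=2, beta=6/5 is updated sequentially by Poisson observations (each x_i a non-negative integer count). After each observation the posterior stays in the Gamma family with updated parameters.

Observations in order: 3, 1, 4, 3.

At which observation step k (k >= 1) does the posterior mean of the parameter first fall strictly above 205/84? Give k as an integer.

obs 1: x=3 → posterior Gamma(5, 11/5)
obs 2: x=1 → posterior Gamma(6, 16/5)
obs 3: x=4 → posterior Gamma(10, 21/5)
obs 4: x=3 → posterior Gamma(13, 26/5)

k = 4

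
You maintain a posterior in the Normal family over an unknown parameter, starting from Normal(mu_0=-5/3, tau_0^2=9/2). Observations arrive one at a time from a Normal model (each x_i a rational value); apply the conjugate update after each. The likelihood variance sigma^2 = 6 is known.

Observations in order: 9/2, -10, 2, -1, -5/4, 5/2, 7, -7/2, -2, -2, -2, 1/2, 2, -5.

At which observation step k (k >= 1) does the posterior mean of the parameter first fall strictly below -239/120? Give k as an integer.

k = 2

obs 1: x=9/2 → posterior Normal(41/42, 18/7)
obs 2: x=-10 → posterior Normal(-139/60, 9/5)
obs 3: x=2 → posterior Normal(-103/78, 18/13)
obs 4: x=-1 → posterior Normal(-121/96, 9/8)
obs 5: x=-5/4 → posterior Normal(-287/228, 18/19)
obs 6: x=5/2 → posterior Normal(-197/264, 9/11)
obs 7: x=7 → posterior Normal(11/60, 18/25)
obs 8: x=-7/2 → posterior Normal(-71/336, 9/14)
obs 9: x=-2 → posterior Normal(-143/372, 18/31)
obs 10: x=-2 → posterior Normal(-215/408, 9/17)
obs 11: x=-2 → posterior Normal(-287/444, 18/37)
obs 12: x=1/2 → posterior Normal(-269/480, 9/20)
obs 13: x=2 → posterior Normal(-197/516, 18/43)
obs 14: x=-5 → posterior Normal(-377/552, 9/23)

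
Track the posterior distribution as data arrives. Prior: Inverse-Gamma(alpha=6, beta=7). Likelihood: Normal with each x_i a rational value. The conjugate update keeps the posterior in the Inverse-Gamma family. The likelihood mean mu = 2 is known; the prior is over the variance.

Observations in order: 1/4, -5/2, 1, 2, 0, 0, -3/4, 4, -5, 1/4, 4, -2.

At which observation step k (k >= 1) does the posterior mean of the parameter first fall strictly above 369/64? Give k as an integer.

obs 1: x=1/4 → posterior Inverse-Gamma(13/2, 273/32)
obs 2: x=-5/2 → posterior Inverse-Gamma(7, 597/32)
obs 3: x=1 → posterior Inverse-Gamma(15/2, 613/32)
obs 4: x=2 → posterior Inverse-Gamma(8, 613/32)
obs 5: x=0 → posterior Inverse-Gamma(17/2, 677/32)
obs 6: x=0 → posterior Inverse-Gamma(9, 741/32)
obs 7: x=-3/4 → posterior Inverse-Gamma(19/2, 431/16)
obs 8: x=4 → posterior Inverse-Gamma(10, 463/16)
obs 9: x=-5 → posterior Inverse-Gamma(21/2, 855/16)
obs 10: x=1/4 → posterior Inverse-Gamma(11, 1759/32)
obs 11: x=4 → posterior Inverse-Gamma(23/2, 1823/32)
obs 12: x=-2 → posterior Inverse-Gamma(12, 2079/32)

k = 12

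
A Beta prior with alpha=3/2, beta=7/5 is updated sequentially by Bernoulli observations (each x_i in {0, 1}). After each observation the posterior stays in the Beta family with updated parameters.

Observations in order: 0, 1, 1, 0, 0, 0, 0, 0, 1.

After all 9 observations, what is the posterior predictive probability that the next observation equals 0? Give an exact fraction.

74/119

obs 1: x=0 → posterior Beta(3/2, 12/5)
obs 2: x=1 → posterior Beta(5/2, 12/5)
obs 3: x=1 → posterior Beta(7/2, 12/5)
obs 4: x=0 → posterior Beta(7/2, 17/5)
obs 5: x=0 → posterior Beta(7/2, 22/5)
obs 6: x=0 → posterior Beta(7/2, 27/5)
obs 7: x=0 → posterior Beta(7/2, 32/5)
obs 8: x=0 → posterior Beta(7/2, 37/5)
obs 9: x=1 → posterior Beta(9/2, 37/5)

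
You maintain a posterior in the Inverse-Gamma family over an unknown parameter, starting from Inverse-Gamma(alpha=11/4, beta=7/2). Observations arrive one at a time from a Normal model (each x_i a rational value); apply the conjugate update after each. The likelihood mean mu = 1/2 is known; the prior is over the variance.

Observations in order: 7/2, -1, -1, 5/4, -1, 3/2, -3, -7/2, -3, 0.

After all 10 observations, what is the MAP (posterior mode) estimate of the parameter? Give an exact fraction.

1041/280

obs 1: x=7/2 → posterior Inverse-Gamma(13/4, 8)
obs 2: x=-1 → posterior Inverse-Gamma(15/4, 73/8)
obs 3: x=-1 → posterior Inverse-Gamma(17/4, 41/4)
obs 4: x=5/4 → posterior Inverse-Gamma(19/4, 337/32)
obs 5: x=-1 → posterior Inverse-Gamma(21/4, 373/32)
obs 6: x=3/2 → posterior Inverse-Gamma(23/4, 389/32)
obs 7: x=-3 → posterior Inverse-Gamma(25/4, 585/32)
obs 8: x=-7/2 → posterior Inverse-Gamma(27/4, 841/32)
obs 9: x=-3 → posterior Inverse-Gamma(29/4, 1037/32)
obs 10: x=0 → posterior Inverse-Gamma(31/4, 1041/32)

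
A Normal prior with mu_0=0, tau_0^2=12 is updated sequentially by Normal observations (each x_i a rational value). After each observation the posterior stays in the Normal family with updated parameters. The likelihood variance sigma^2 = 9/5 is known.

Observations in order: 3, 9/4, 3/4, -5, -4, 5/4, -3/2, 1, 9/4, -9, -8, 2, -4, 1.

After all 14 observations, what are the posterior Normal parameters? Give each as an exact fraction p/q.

obs 1: x=3 → posterior Normal(60/23, 36/23)
obs 2: x=9/4 → posterior Normal(105/43, 36/43)
obs 3: x=3/4 → posterior Normal(40/21, 4/7)
obs 4: x=-5 → posterior Normal(20/83, 36/83)
obs 5: x=-4 → posterior Normal(-60/103, 36/103)
obs 6: x=5/4 → posterior Normal(-35/123, 12/41)
obs 7: x=-3/2 → posterior Normal(-5/11, 36/143)
obs 8: x=1 → posterior Normal(-45/163, 36/163)
obs 9: x=9/4 → posterior Normal(0, 12/61)
obs 10: x=-9 → posterior Normal(-180/203, 36/203)
obs 11: x=-8 → posterior Normal(-340/223, 36/223)
obs 12: x=2 → posterior Normal(-100/81, 4/27)
obs 13: x=-4 → posterior Normal(-380/263, 36/263)
obs 14: x=1 → posterior Normal(-360/283, 36/283)

mu_0=-360/283, tau_0^2=36/283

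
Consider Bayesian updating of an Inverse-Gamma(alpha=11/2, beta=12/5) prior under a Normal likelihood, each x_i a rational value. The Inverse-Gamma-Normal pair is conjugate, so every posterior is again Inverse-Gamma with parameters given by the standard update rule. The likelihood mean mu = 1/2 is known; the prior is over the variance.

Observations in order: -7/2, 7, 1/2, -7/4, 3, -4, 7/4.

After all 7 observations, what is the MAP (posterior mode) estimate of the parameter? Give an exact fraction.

3847/800

obs 1: x=-7/2 → posterior Inverse-Gamma(6, 52/5)
obs 2: x=7 → posterior Inverse-Gamma(13/2, 1261/40)
obs 3: x=1/2 → posterior Inverse-Gamma(7, 1261/40)
obs 4: x=-7/4 → posterior Inverse-Gamma(15/2, 5449/160)
obs 5: x=3 → posterior Inverse-Gamma(8, 5949/160)
obs 6: x=-4 → posterior Inverse-Gamma(17/2, 7569/160)
obs 7: x=7/4 → posterior Inverse-Gamma(9, 3847/80)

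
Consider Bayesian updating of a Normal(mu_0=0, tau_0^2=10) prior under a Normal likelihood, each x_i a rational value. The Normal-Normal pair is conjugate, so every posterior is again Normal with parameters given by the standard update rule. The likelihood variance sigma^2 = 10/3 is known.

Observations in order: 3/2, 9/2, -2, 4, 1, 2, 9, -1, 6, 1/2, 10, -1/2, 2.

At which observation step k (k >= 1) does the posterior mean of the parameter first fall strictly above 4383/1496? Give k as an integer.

k = 11

obs 1: x=3/2 → posterior Normal(9/8, 5/2)
obs 2: x=9/2 → posterior Normal(18/7, 10/7)
obs 3: x=-2 → posterior Normal(6/5, 1)
obs 4: x=4 → posterior Normal(24/13, 10/13)
obs 5: x=1 → posterior Normal(27/16, 5/8)
obs 6: x=2 → posterior Normal(33/19, 10/19)
obs 7: x=9 → posterior Normal(30/11, 5/11)
obs 8: x=-1 → posterior Normal(57/25, 2/5)
obs 9: x=6 → posterior Normal(75/28, 5/14)
obs 10: x=1/2 → posterior Normal(153/62, 10/31)
obs 11: x=10 → posterior Normal(213/68, 5/17)
obs 12: x=-1/2 → posterior Normal(105/37, 10/37)
obs 13: x=2 → posterior Normal(111/40, 1/4)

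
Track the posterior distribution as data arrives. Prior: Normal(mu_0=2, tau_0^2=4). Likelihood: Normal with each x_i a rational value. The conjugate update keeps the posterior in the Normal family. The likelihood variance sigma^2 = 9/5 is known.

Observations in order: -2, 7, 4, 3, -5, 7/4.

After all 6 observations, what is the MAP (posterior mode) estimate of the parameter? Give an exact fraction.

193/129

obs 1: x=-2 → posterior Normal(-22/29, 36/29)
obs 2: x=7 → posterior Normal(118/49, 36/49)
obs 3: x=4 → posterior Normal(66/23, 12/23)
obs 4: x=3 → posterior Normal(258/89, 36/89)
obs 5: x=-5 → posterior Normal(158/109, 36/109)
obs 6: x=7/4 → posterior Normal(193/129, 12/43)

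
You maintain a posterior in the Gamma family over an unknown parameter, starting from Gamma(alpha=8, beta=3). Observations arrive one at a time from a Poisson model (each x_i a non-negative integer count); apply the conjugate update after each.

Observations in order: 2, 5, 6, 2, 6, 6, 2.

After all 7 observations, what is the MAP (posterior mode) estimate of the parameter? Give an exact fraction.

18/5

obs 1: x=2 → posterior Gamma(10, 4)
obs 2: x=5 → posterior Gamma(15, 5)
obs 3: x=6 → posterior Gamma(21, 6)
obs 4: x=2 → posterior Gamma(23, 7)
obs 5: x=6 → posterior Gamma(29, 8)
obs 6: x=6 → posterior Gamma(35, 9)
obs 7: x=2 → posterior Gamma(37, 10)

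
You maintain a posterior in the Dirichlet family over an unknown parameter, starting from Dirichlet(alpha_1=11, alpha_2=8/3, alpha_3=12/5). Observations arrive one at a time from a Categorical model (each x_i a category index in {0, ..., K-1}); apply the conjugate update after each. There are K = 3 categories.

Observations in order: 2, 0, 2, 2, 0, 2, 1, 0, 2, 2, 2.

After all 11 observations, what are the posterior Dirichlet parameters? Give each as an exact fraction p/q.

obs 1: x=2 → posterior Dirichlet(11, 8/3, 17/5)
obs 2: x=0 → posterior Dirichlet(12, 8/3, 17/5)
obs 3: x=2 → posterior Dirichlet(12, 8/3, 22/5)
obs 4: x=2 → posterior Dirichlet(12, 8/3, 27/5)
obs 5: x=0 → posterior Dirichlet(13, 8/3, 27/5)
obs 6: x=2 → posterior Dirichlet(13, 8/3, 32/5)
obs 7: x=1 → posterior Dirichlet(13, 11/3, 32/5)
obs 8: x=0 → posterior Dirichlet(14, 11/3, 32/5)
obs 9: x=2 → posterior Dirichlet(14, 11/3, 37/5)
obs 10: x=2 → posterior Dirichlet(14, 11/3, 42/5)
obs 11: x=2 → posterior Dirichlet(14, 11/3, 47/5)

alpha_1=14, alpha_2=11/3, alpha_3=47/5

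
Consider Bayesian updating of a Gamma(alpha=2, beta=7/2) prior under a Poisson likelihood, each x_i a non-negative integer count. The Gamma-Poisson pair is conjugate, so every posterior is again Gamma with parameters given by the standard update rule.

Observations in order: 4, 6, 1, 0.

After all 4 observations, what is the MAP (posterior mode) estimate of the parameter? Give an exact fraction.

obs 1: x=4 → posterior Gamma(6, 9/2)
obs 2: x=6 → posterior Gamma(12, 11/2)
obs 3: x=1 → posterior Gamma(13, 13/2)
obs 4: x=0 → posterior Gamma(13, 15/2)

8/5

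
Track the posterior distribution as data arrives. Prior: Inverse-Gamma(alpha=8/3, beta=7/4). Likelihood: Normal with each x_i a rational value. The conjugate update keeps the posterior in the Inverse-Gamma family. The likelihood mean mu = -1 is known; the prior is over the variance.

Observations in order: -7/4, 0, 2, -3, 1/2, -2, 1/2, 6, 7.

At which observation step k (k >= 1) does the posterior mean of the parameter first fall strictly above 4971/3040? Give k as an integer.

k = 3

obs 1: x=-7/4 → posterior Inverse-Gamma(19/6, 65/32)
obs 2: x=0 → posterior Inverse-Gamma(11/3, 81/32)
obs 3: x=2 → posterior Inverse-Gamma(25/6, 225/32)
obs 4: x=-3 → posterior Inverse-Gamma(14/3, 289/32)
obs 5: x=1/2 → posterior Inverse-Gamma(31/6, 325/32)
obs 6: x=-2 → posterior Inverse-Gamma(17/3, 341/32)
obs 7: x=1/2 → posterior Inverse-Gamma(37/6, 377/32)
obs 8: x=6 → posterior Inverse-Gamma(20/3, 1161/32)
obs 9: x=7 → posterior Inverse-Gamma(43/6, 2185/32)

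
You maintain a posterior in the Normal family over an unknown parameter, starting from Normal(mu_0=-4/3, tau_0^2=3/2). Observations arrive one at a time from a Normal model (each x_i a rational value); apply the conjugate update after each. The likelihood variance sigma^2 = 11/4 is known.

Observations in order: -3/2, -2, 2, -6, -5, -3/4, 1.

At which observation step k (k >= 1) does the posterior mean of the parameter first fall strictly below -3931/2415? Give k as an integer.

k = 4

obs 1: x=-3/2 → posterior Normal(-71/51, 33/34)
obs 2: x=-2 → posterior Normal(-107/69, 33/46)
obs 3: x=2 → posterior Normal(-71/87, 33/58)
obs 4: x=-6 → posterior Normal(-179/105, 33/70)
obs 5: x=-5 → posterior Normal(-269/123, 33/82)
obs 6: x=-3/4 → posterior Normal(-565/282, 33/94)
obs 7: x=1 → posterior Normal(-529/318, 33/106)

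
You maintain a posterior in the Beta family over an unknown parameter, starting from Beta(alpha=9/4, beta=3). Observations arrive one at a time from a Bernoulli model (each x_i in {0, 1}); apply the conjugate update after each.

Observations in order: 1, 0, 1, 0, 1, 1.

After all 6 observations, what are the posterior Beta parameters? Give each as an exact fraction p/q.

obs 1: x=1 → posterior Beta(13/4, 3)
obs 2: x=0 → posterior Beta(13/4, 4)
obs 3: x=1 → posterior Beta(17/4, 4)
obs 4: x=0 → posterior Beta(17/4, 5)
obs 5: x=1 → posterior Beta(21/4, 5)
obs 6: x=1 → posterior Beta(25/4, 5)

alpha=25/4, beta=5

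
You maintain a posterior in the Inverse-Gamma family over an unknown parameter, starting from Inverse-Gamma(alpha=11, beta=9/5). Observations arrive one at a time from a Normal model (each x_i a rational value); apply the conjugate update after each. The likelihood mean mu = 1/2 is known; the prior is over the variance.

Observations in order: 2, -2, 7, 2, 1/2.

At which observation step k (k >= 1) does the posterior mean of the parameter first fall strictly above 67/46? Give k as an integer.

obs 1: x=2 → posterior Inverse-Gamma(23/2, 117/40)
obs 2: x=-2 → posterior Inverse-Gamma(12, 121/20)
obs 3: x=7 → posterior Inverse-Gamma(25/2, 1087/40)
obs 4: x=2 → posterior Inverse-Gamma(13, 283/10)
obs 5: x=1/2 → posterior Inverse-Gamma(27/2, 283/10)

k = 3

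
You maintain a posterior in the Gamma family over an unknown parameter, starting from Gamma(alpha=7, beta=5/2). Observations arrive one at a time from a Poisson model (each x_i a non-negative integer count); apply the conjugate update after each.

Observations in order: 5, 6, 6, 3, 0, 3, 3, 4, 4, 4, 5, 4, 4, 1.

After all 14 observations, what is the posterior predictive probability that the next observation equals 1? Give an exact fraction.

46153480790797418277182628157005301777337102788637278387929767762163050140910490053090021046/440638724067222436084855818245513849895316740887946972693445246704868623055517673492431640625

obs 1: x=5 → posterior Gamma(12, 7/2)
obs 2: x=6 → posterior Gamma(18, 9/2)
obs 3: x=6 → posterior Gamma(24, 11/2)
obs 4: x=3 → posterior Gamma(27, 13/2)
obs 5: x=0 → posterior Gamma(27, 15/2)
obs 6: x=3 → posterior Gamma(30, 17/2)
obs 7: x=3 → posterior Gamma(33, 19/2)
obs 8: x=4 → posterior Gamma(37, 21/2)
obs 9: x=4 → posterior Gamma(41, 23/2)
obs 10: x=4 → posterior Gamma(45, 25/2)
obs 11: x=5 → posterior Gamma(50, 27/2)
obs 12: x=4 → posterior Gamma(54, 29/2)
obs 13: x=4 → posterior Gamma(58, 31/2)
obs 14: x=1 → posterior Gamma(59, 33/2)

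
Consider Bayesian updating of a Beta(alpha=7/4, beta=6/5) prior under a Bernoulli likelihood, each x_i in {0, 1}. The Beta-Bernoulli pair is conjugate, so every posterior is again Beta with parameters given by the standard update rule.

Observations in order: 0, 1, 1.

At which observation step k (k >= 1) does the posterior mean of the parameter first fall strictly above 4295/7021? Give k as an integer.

obs 1: x=0 → posterior Beta(7/4, 11/5)
obs 2: x=1 → posterior Beta(11/4, 11/5)
obs 3: x=1 → posterior Beta(15/4, 11/5)

k = 3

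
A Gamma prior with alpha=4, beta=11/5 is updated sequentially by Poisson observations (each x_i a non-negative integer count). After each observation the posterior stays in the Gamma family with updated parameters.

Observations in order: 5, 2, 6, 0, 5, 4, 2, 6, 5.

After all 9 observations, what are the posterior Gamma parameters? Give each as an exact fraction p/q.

obs 1: x=5 → posterior Gamma(9, 16/5)
obs 2: x=2 → posterior Gamma(11, 21/5)
obs 3: x=6 → posterior Gamma(17, 26/5)
obs 4: x=0 → posterior Gamma(17, 31/5)
obs 5: x=5 → posterior Gamma(22, 36/5)
obs 6: x=4 → posterior Gamma(26, 41/5)
obs 7: x=2 → posterior Gamma(28, 46/5)
obs 8: x=6 → posterior Gamma(34, 51/5)
obs 9: x=5 → posterior Gamma(39, 56/5)

alpha=39, beta=56/5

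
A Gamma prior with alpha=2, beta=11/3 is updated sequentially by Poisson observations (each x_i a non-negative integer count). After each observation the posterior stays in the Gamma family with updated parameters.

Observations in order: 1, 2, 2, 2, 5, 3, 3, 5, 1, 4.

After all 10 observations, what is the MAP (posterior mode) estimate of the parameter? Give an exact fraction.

obs 1: x=1 → posterior Gamma(3, 14/3)
obs 2: x=2 → posterior Gamma(5, 17/3)
obs 3: x=2 → posterior Gamma(7, 20/3)
obs 4: x=2 → posterior Gamma(9, 23/3)
obs 5: x=5 → posterior Gamma(14, 26/3)
obs 6: x=3 → posterior Gamma(17, 29/3)
obs 7: x=3 → posterior Gamma(20, 32/3)
obs 8: x=5 → posterior Gamma(25, 35/3)
obs 9: x=1 → posterior Gamma(26, 38/3)
obs 10: x=4 → posterior Gamma(30, 41/3)

87/41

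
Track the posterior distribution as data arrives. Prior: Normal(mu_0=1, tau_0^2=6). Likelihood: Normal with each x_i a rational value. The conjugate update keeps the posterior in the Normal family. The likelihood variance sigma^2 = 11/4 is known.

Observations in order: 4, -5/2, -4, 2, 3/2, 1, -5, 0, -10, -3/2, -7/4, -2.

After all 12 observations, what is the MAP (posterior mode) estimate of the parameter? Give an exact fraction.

obs 1: x=4 → posterior Normal(107/35, 66/35)
obs 2: x=-5/2 → posterior Normal(47/59, 66/59)
obs 3: x=-4 → posterior Normal(-49/83, 66/83)
obs 4: x=2 → posterior Normal(-1/107, 66/107)
obs 5: x=3/2 → posterior Normal(35/131, 66/131)
obs 6: x=1 → posterior Normal(59/155, 66/155)
obs 7: x=-5 → posterior Normal(-61/179, 66/179)
obs 8: x=0 → posterior Normal(-61/203, 66/203)
obs 9: x=-10 → posterior Normal(-301/227, 66/227)
obs 10: x=-3/2 → posterior Normal(-337/251, 66/251)
obs 11: x=-7/4 → posterior Normal(-379/275, 6/25)
obs 12: x=-2 → posterior Normal(-427/299, 66/299)

-427/299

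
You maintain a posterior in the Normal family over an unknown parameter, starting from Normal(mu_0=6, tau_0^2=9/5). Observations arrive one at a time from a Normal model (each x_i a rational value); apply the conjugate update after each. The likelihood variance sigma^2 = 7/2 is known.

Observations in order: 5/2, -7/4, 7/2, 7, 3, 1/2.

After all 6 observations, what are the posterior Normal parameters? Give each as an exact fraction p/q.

obs 1: x=5/2 → posterior Normal(255/53, 63/53)
obs 2: x=-7/4 → posterior Normal(447/142, 63/71)
obs 3: x=7/2 → posterior Normal(573/178, 63/89)
obs 4: x=7 → posterior Normal(825/214, 63/107)
obs 5: x=3 → posterior Normal(933/250, 63/125)
obs 6: x=1/2 → posterior Normal(951/286, 63/143)

mu_0=951/286, tau_0^2=63/143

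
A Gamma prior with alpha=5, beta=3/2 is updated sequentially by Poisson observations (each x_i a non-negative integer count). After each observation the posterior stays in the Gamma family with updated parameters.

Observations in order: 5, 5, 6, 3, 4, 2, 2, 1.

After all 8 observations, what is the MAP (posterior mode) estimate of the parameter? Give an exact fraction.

64/19

obs 1: x=5 → posterior Gamma(10, 5/2)
obs 2: x=5 → posterior Gamma(15, 7/2)
obs 3: x=6 → posterior Gamma(21, 9/2)
obs 4: x=3 → posterior Gamma(24, 11/2)
obs 5: x=4 → posterior Gamma(28, 13/2)
obs 6: x=2 → posterior Gamma(30, 15/2)
obs 7: x=2 → posterior Gamma(32, 17/2)
obs 8: x=1 → posterior Gamma(33, 19/2)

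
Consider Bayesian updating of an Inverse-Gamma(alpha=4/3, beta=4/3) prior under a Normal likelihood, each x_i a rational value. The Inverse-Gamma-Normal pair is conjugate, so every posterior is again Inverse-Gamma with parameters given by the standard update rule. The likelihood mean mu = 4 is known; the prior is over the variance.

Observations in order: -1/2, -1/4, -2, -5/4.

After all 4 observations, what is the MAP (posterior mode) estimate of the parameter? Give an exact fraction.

obs 1: x=-1/2 → posterior Inverse-Gamma(11/6, 275/24)
obs 2: x=-1/4 → posterior Inverse-Gamma(7/3, 1967/96)
obs 3: x=-2 → posterior Inverse-Gamma(17/6, 3695/96)
obs 4: x=-5/4 → posterior Inverse-Gamma(10/3, 2509/48)

193/16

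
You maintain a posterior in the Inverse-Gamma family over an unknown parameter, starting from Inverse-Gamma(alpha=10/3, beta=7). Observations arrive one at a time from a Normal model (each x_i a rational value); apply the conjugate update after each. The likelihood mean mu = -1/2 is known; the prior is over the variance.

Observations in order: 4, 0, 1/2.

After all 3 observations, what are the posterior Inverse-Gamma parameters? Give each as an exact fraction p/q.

alpha=29/6, beta=71/4

obs 1: x=4 → posterior Inverse-Gamma(23/6, 137/8)
obs 2: x=0 → posterior Inverse-Gamma(13/3, 69/4)
obs 3: x=1/2 → posterior Inverse-Gamma(29/6, 71/4)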